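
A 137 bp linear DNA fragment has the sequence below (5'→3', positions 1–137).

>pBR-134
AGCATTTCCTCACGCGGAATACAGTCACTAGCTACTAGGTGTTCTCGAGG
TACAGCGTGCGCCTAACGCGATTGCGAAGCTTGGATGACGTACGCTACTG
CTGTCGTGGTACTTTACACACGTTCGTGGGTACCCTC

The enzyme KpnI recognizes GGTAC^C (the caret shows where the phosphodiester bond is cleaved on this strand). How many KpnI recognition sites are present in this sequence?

GGTACC occurs starting at position 129.
KpnI cuts at 1 site.

1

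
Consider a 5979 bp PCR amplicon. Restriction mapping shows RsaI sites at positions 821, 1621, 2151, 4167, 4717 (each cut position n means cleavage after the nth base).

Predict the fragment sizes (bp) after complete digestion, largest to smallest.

Linear molecule, 5 cuts → 6 fragments:
  821 − 0 = 821 bp
  1621 − 821 = 800 bp
  2151 − 1621 = 530 bp
  4167 − 2151 = 2016 bp
  4717 − 4167 = 550 bp
  5979 − 4717 = 1262 bp
Sorted largest to smallest: 2016, 1262, 821, 800, 550, 530 bp.

2016, 1262, 821, 800, 550, 530 bp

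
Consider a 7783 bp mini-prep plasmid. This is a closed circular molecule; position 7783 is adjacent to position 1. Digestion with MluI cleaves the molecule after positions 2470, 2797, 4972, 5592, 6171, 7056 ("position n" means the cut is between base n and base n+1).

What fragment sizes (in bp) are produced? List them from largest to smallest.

Circular molecule, 6 cuts → 6 fragments:
  2797 − 2470 = 327 bp
  4972 − 2797 = 2175 bp
  5592 − 4972 = 620 bp
  6171 − 5592 = 579 bp
  7056 − 6171 = 885 bp
  wrap: 7783 − 7056 + 2470 = 3197 bp
Sorted largest to smallest: 3197, 2175, 885, 620, 579, 327 bp.

3197, 2175, 885, 620, 579, 327 bp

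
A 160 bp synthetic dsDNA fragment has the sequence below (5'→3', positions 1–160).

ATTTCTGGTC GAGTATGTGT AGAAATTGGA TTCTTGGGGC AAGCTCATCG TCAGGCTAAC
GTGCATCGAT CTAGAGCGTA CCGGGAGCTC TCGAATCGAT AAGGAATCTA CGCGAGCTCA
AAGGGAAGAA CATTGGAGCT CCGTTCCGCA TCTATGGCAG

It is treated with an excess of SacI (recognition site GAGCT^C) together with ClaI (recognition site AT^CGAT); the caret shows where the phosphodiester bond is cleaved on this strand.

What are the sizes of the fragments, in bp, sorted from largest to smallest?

SacI sites (GAGCTC) start at positions 85, 114, 136.
SacI cuts after base 5 of each site (before the last base), so after positions 89, 118, 140.
ClaI sites (ATCGAT) start at positions 65, 95.
ClaI cuts after base 2 of each site, so after positions 66, 96.
Combined cut positions: 66, 89, 96, 118, 140.
Linear molecule, 5 cuts → 6 fragments:
  1–66 → 66 bp
  67–89 → 23 bp
  90–96 → 7 bp
  97–118 → 22 bp
  119–140 → 22 bp
  141–160 → 20 bp
Sorted largest to smallest: 66, 23, 22, 22, 20, 7 bp.

66, 23, 22, 22, 20, 7 bp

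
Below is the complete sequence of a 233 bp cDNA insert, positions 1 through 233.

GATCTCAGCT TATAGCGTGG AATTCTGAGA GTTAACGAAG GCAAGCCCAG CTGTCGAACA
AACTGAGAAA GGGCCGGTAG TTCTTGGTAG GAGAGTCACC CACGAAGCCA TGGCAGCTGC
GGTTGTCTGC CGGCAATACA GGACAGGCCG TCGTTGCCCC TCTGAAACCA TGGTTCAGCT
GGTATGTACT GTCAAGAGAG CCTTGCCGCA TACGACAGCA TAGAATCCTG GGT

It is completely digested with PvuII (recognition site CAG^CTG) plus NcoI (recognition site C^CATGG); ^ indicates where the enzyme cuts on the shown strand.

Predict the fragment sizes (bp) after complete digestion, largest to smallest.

58, 55, 52, 50, 10, 8 bp

PvuII sites (CAGCTG) start at positions 48, 114, 176.
PvuII cuts after base 3 of each site, so after positions 50, 116, 178.
NcoI sites (CCATGG) start at positions 108, 168.
NcoI cuts after the first base of each site, so after positions 108, 168.
Combined cut positions: 50, 108, 116, 168, 178.
Linear molecule, 5 cuts → 6 fragments:
  1–50 → 50 bp
  51–108 → 58 bp
  109–116 → 8 bp
  117–168 → 52 bp
  169–178 → 10 bp
  179–233 → 55 bp
Sorted largest to smallest: 58, 55, 52, 50, 10, 8 bp.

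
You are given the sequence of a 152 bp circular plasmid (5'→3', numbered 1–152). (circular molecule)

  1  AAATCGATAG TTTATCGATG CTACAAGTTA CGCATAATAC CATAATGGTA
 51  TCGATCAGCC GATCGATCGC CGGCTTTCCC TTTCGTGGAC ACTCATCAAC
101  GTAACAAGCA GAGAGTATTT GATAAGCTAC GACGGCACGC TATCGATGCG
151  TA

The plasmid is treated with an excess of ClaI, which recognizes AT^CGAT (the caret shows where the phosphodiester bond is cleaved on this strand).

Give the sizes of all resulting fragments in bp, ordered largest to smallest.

80, 36, 13, 12, 11 bp

ClaI sites (ATCGAT) start at positions 3, 14, 50, 62, 142.
ClaI cuts after base 2 of each site, so after positions 4, 15, 51, 63, 143.
Circular molecule, 5 cuts → 5 fragments:
  5–15 → 11 bp
  16–51 → 36 bp
  52–63 → 12 bp
  64–143 → 80 bp
  144–152 then 1–4 → 9 + 4 = 13 bp
Sorted largest to smallest: 80, 36, 13, 12, 11 bp.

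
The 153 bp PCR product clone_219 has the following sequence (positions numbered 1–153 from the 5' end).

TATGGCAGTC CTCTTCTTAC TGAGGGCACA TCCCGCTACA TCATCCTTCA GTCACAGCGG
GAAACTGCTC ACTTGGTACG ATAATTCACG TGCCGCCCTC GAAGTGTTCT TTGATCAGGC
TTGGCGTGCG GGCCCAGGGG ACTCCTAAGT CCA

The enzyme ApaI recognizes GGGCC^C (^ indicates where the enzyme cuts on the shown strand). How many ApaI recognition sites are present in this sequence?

1

GGGCCC occurs starting at position 130.
ApaI cuts at 1 site.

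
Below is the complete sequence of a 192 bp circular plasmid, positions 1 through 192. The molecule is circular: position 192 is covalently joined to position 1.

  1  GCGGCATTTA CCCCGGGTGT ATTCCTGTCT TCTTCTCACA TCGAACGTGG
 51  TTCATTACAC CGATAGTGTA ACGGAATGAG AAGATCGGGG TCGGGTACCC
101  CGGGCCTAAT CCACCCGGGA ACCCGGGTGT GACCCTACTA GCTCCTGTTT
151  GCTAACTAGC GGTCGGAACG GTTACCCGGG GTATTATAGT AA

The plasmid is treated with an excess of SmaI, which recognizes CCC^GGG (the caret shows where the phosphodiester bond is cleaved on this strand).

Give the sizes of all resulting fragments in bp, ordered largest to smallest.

SmaI sites (CCCGGG) start at positions 12, 99, 114, 122, 175.
SmaI cuts after base 3 of each site, so after positions 14, 101, 116, 124, 177.
Circular molecule, 5 cuts → 5 fragments:
  15–101 → 87 bp
  102–116 → 15 bp
  117–124 → 8 bp
  125–177 → 53 bp
  178–192 then 1–14 → 15 + 14 = 29 bp
Sorted largest to smallest: 87, 53, 29, 15, 8 bp.

87, 53, 29, 15, 8 bp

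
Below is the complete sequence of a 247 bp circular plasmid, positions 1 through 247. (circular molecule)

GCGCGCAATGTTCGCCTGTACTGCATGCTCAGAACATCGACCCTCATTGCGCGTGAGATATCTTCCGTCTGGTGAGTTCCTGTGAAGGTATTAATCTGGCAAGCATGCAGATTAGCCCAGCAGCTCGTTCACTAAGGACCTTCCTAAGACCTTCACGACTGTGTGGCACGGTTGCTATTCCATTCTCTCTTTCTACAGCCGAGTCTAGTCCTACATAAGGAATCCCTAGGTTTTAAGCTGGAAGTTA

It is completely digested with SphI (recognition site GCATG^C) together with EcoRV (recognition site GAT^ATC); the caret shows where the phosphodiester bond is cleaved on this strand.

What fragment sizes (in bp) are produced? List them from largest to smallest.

SphI sites (GCATGC) start at positions 23, 103.
SphI cuts after base 5 of each site (before the last base), so after positions 27, 107.
The EcoRV site (GATATC) starts at position 57.
EcoRV cuts after base 3 of each site, so after position 59.
Combined cut positions: 27, 59, 107.
Circular molecule, 3 cuts → 3 fragments:
  28–59 → 32 bp
  60–107 → 48 bp
  108–247 then 1–27 → 140 + 27 = 167 bp
Sorted largest to smallest: 167, 48, 32 bp.

167, 48, 32 bp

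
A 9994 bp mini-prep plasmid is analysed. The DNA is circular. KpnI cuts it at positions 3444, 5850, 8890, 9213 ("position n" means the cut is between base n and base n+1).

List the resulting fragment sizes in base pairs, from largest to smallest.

Circular molecule, 4 cuts → 4 fragments:
  5850 − 3444 = 2406 bp
  8890 − 5850 = 3040 bp
  9213 − 8890 = 323 bp
  wrap: 9994 − 9213 + 3444 = 4225 bp
Sorted largest to smallest: 4225, 3040, 2406, 323 bp.

4225, 3040, 2406, 323 bp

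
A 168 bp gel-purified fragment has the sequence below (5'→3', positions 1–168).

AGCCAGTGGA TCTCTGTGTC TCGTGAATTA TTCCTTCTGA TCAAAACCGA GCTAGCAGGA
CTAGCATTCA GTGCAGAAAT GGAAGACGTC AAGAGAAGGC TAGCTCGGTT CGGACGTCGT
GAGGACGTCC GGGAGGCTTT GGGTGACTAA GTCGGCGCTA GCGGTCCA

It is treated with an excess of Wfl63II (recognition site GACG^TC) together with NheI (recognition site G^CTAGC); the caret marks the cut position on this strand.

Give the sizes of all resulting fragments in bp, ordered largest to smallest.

51, 37, 30, 17, 11, 11, 11 bp

Wfl63II sites (GACGTC) start at positions 85, 113, 124.
Wfl63II cuts after base 4 of each site, so after positions 88, 116, 127.
NheI sites (GCTAGC) start at positions 51, 99, 157.
NheI cuts after the first base of each site, so after positions 51, 99, 157.
Combined cut positions: 51, 88, 99, 116, 127, 157.
Linear molecule, 6 cuts → 7 fragments:
  1–51 → 51 bp
  52–88 → 37 bp
  89–99 → 11 bp
  100–116 → 17 bp
  117–127 → 11 bp
  128–157 → 30 bp
  158–168 → 11 bp
Sorted largest to smallest: 51, 37, 30, 17, 11, 11, 11 bp.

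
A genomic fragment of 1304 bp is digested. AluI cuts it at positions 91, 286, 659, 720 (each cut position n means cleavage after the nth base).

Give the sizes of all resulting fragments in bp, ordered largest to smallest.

Linear molecule, 4 cuts → 5 fragments:
  91 − 0 = 91 bp
  286 − 91 = 195 bp
  659 − 286 = 373 bp
  720 − 659 = 61 bp
  1304 − 720 = 584 bp
Sorted largest to smallest: 584, 373, 195, 91, 61 bp.

584, 373, 195, 91, 61 bp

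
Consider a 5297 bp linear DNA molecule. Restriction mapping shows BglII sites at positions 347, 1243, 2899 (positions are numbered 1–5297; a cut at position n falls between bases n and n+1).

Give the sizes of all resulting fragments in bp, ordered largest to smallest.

2398, 1656, 896, 347 bp

Linear molecule, 3 cuts → 4 fragments:
  347 − 0 = 347 bp
  1243 − 347 = 896 bp
  2899 − 1243 = 1656 bp
  5297 − 2899 = 2398 bp
Sorted largest to smallest: 2398, 1656, 896, 347 bp.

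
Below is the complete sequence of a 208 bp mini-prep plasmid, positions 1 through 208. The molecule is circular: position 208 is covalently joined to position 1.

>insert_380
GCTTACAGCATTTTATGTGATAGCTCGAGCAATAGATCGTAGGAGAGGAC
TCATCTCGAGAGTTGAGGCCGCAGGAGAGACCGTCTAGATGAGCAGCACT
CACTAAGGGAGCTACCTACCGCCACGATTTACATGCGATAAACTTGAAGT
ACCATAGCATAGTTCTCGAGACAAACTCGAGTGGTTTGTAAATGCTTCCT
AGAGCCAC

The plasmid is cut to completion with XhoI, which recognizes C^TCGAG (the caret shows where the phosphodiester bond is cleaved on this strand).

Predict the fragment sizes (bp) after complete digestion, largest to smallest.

XhoI sites (CTCGAG) start at positions 24, 55, 165, 176.
XhoI cuts after the first base of each site, so after positions 24, 55, 165, 176.
Circular molecule, 4 cuts → 4 fragments:
  25–55 → 31 bp
  56–165 → 110 bp
  166–176 → 11 bp
  177–208 then 1–24 → 32 + 24 = 56 bp
Sorted largest to smallest: 110, 56, 31, 11 bp.

110, 56, 31, 11 bp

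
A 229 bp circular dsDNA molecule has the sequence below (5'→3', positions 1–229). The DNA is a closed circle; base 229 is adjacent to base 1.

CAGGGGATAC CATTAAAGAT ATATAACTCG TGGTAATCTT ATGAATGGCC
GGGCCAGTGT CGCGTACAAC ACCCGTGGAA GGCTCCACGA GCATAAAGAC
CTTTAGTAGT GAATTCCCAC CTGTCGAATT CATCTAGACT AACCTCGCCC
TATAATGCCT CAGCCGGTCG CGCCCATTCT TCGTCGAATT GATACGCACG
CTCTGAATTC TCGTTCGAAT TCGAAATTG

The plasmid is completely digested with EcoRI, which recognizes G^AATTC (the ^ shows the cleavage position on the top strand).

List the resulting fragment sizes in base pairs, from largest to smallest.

EcoRI sites (GAATTC) start at positions 111, 126, 205, 217.
EcoRI cuts after the first base of each site, so after positions 111, 126, 205, 217.
Circular molecule, 4 cuts → 4 fragments:
  112–126 → 15 bp
  127–205 → 79 bp
  206–217 → 12 bp
  218–229 then 1–111 → 12 + 111 = 123 bp
Sorted largest to smallest: 123, 79, 15, 12 bp.

123, 79, 15, 12 bp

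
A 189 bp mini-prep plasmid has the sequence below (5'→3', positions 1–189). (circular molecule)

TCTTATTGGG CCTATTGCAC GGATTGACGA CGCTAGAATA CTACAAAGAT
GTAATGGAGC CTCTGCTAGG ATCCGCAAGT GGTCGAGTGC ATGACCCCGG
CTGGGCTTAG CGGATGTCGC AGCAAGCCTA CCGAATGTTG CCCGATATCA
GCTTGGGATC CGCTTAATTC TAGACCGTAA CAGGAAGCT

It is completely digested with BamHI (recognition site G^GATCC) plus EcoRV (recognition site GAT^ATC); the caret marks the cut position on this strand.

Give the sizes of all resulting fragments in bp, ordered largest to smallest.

BamHI sites (GGATCC) start at positions 69, 156.
BamHI cuts after the first base of each site, so after positions 69, 156.
The EcoRV site (GATATC) starts at position 144.
EcoRV cuts after base 3 of each site, so after position 146.
Combined cut positions: 69, 146, 156.
Circular molecule, 3 cuts → 3 fragments:
  70–146 → 77 bp
  147–156 → 10 bp
  157–189 then 1–69 → 33 + 69 = 102 bp
Sorted largest to smallest: 102, 77, 10 bp.

102, 77, 10 bp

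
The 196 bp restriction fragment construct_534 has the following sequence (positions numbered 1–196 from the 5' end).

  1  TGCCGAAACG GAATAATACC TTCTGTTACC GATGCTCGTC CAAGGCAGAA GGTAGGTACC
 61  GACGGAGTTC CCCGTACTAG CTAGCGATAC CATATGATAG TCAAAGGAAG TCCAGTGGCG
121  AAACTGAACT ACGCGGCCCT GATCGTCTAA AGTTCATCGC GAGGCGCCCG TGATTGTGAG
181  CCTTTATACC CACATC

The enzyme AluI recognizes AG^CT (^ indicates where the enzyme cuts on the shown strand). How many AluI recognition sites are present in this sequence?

AGCT occurs starting at position 79.
AluI cuts at 1 site.

1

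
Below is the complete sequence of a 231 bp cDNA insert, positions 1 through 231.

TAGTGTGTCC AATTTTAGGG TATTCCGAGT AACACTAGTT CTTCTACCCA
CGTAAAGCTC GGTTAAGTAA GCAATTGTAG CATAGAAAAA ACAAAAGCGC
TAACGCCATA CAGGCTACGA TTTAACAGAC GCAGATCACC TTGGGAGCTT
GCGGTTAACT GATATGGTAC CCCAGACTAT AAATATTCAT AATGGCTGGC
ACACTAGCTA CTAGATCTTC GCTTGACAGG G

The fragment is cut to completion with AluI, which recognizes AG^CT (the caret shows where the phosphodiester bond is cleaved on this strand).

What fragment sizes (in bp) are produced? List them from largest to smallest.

AluI sites (AGCT) start at positions 56, 146, 206.
AluI cuts after base 2 of each site, so after positions 57, 147, 207.
Linear molecule, 3 cuts → 4 fragments:
  1–57 → 57 bp
  58–147 → 90 bp
  148–207 → 60 bp
  208–231 → 24 bp
Sorted largest to smallest: 90, 60, 57, 24 bp.

90, 60, 57, 24 bp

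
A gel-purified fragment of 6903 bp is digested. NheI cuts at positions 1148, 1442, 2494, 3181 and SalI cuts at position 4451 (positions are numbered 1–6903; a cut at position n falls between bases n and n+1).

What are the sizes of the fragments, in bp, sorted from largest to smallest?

2452, 1270, 1148, 1052, 687, 294 bp

Combined cut positions (sorted): 1148, 1442, 2494, 3181, 4451.
Linear molecule, 5 cuts → 6 fragments:
  1148 − 0 = 1148 bp
  1442 − 1148 = 294 bp
  2494 − 1442 = 1052 bp
  3181 − 2494 = 687 bp
  4451 − 3181 = 1270 bp
  6903 − 4451 = 2452 bp
Sorted largest to smallest: 2452, 1270, 1148, 1052, 687, 294 bp.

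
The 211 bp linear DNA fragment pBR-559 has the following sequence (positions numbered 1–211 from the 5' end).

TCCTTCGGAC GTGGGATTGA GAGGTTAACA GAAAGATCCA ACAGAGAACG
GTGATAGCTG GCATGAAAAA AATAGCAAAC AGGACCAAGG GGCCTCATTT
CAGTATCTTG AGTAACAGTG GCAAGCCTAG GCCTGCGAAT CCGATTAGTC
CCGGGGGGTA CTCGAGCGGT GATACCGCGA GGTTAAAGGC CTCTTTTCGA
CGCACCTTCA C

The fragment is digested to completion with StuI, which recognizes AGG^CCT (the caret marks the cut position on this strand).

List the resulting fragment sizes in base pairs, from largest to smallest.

StuI sites (AGGCCT) start at positions 129, 187.
StuI cuts after base 3 of each site, so after positions 131, 189.
Linear molecule, 2 cuts → 3 fragments:
  1–131 → 131 bp
  132–189 → 58 bp
  190–211 → 22 bp
Sorted largest to smallest: 131, 58, 22 bp.

131, 58, 22 bp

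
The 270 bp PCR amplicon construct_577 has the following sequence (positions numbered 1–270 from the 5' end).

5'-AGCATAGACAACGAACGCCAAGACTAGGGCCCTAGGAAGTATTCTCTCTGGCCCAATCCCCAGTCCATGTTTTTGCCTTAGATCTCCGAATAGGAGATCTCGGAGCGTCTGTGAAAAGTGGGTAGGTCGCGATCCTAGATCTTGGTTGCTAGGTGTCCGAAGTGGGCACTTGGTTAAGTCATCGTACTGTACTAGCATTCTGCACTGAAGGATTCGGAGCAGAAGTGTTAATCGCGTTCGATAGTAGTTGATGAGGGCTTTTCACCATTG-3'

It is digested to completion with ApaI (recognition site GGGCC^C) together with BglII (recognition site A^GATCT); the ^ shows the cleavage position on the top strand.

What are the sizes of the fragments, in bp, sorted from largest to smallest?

133, 49, 42, 31, 15 bp

The ApaI site (GGGCCC) starts at position 27.
ApaI cuts after base 5 of each site (before the last base), so after position 31.
BglII sites (AGATCT) start at positions 80, 95, 137.
BglII cuts after the first base of each site, so after positions 80, 95, 137.
Combined cut positions: 31, 80, 95, 137.
Linear molecule, 4 cuts → 5 fragments:
  1–31 → 31 bp
  32–80 → 49 bp
  81–95 → 15 bp
  96–137 → 42 bp
  138–270 → 133 bp
Sorted largest to smallest: 133, 49, 42, 31, 15 bp.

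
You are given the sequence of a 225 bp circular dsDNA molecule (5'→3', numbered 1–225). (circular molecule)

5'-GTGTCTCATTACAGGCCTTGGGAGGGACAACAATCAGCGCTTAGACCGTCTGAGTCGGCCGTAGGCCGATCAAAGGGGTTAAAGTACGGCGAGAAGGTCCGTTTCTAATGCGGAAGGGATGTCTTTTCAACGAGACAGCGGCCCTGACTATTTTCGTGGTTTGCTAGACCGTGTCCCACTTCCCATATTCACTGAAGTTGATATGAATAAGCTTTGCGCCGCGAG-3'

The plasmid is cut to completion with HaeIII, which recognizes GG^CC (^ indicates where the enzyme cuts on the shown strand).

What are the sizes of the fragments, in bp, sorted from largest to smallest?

HaeIII sites (GGCC) start at positions 14, 57, 64, 140.
HaeIII cuts after base 2 of each site, so after positions 15, 58, 65, 141.
Circular molecule, 4 cuts → 4 fragments:
  16–58 → 43 bp
  59–65 → 7 bp
  66–141 → 76 bp
  142–225 then 1–15 → 84 + 15 = 99 bp
Sorted largest to smallest: 99, 76, 43, 7 bp.

99, 76, 43, 7 bp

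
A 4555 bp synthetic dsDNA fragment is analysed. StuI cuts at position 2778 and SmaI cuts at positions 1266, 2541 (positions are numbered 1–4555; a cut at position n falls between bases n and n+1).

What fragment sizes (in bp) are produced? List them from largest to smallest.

Combined cut positions (sorted): 1266, 2541, 2778.
Linear molecule, 3 cuts → 4 fragments:
  1266 − 0 = 1266 bp
  2541 − 1266 = 1275 bp
  2778 − 2541 = 237 bp
  4555 − 2778 = 1777 bp
Sorted largest to smallest: 1777, 1275, 1266, 237 bp.

1777, 1275, 1266, 237 bp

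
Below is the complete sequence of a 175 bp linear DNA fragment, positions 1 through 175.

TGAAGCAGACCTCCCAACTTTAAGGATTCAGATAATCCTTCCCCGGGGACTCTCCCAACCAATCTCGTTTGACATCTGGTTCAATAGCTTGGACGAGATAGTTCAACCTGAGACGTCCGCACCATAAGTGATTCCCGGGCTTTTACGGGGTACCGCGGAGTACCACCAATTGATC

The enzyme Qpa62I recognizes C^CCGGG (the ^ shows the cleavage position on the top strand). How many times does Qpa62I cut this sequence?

CCCGGG occurs starting at positions 42, 134.
Qpa62I cuts at 2 sites.

2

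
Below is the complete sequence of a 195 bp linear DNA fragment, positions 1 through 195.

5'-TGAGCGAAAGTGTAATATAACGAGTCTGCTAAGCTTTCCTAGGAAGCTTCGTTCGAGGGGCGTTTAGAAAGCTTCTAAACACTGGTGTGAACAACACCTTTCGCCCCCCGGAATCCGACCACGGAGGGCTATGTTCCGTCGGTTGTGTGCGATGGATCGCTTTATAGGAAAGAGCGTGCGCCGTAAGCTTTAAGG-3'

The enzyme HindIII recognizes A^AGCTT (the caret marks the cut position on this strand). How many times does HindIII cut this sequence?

AAGCTT occurs starting at positions 31, 44, 69, 185.
HindIII cuts at 4 sites.

4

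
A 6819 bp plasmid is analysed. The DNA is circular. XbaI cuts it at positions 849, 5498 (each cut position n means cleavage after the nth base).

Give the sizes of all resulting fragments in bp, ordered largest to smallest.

Circular molecule, 2 cuts → 2 fragments:
  5498 − 849 = 4649 bp
  wrap: 6819 − 5498 + 849 = 2170 bp
Sorted largest to smallest: 4649, 2170 bp.

4649, 2170 bp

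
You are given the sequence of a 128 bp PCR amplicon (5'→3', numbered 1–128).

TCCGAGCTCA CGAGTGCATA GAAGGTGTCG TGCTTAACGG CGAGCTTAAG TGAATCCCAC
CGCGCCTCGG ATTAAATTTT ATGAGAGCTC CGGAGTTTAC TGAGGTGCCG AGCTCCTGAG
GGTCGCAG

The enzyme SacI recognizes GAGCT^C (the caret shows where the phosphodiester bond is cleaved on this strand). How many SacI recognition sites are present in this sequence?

GAGCTC occurs starting at positions 4, 85, 110.
SacI cuts at 3 sites.

3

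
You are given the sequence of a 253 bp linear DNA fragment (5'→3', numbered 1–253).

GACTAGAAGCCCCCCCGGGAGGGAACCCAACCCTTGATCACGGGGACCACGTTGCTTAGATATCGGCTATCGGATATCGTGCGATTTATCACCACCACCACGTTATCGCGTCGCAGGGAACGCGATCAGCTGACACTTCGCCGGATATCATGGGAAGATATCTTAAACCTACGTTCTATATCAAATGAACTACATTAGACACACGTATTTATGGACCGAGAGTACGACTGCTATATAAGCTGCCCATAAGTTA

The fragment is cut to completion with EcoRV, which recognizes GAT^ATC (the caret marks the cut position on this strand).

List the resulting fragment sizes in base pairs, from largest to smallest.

94, 71, 61, 14, 13 bp

EcoRV sites (GATATC) start at positions 59, 73, 144, 157.
EcoRV cuts after base 3 of each site, so after positions 61, 75, 146, 159.
Linear molecule, 4 cuts → 5 fragments:
  1–61 → 61 bp
  62–75 → 14 bp
  76–146 → 71 bp
  147–159 → 13 bp
  160–253 → 94 bp
Sorted largest to smallest: 94, 71, 61, 14, 13 bp.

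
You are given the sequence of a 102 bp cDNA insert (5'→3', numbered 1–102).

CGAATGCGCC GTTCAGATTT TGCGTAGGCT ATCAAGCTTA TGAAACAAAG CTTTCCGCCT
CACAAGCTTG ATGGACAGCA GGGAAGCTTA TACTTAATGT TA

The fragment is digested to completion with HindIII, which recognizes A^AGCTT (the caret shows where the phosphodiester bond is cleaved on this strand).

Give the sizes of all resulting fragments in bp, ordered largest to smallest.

HindIII sites (AAGCTT) start at positions 34, 48, 64, 84.
HindIII cuts after the first base of each site, so after positions 34, 48, 64, 84.
Linear molecule, 4 cuts → 5 fragments:
  1–34 → 34 bp
  35–48 → 14 bp
  49–64 → 16 bp
  65–84 → 20 bp
  85–102 → 18 bp
Sorted largest to smallest: 34, 20, 18, 16, 14 bp.

34, 20, 18, 16, 14 bp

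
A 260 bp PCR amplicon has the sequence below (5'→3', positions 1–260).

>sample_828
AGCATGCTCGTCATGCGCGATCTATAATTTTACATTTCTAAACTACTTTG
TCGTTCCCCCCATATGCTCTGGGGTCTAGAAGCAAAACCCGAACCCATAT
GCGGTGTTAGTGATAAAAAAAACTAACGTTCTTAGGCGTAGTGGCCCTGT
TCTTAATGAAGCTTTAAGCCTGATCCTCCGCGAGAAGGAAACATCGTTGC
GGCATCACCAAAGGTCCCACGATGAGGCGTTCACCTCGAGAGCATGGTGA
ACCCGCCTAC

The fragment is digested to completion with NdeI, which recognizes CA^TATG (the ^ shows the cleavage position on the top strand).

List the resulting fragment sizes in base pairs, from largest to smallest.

163, 62, 35 bp

NdeI sites (CATATG) start at positions 61, 96.
NdeI cuts after base 2 of each site, so after positions 62, 97.
Linear molecule, 2 cuts → 3 fragments:
  1–62 → 62 bp
  63–97 → 35 bp
  98–260 → 163 bp
Sorted largest to smallest: 163, 62, 35 bp.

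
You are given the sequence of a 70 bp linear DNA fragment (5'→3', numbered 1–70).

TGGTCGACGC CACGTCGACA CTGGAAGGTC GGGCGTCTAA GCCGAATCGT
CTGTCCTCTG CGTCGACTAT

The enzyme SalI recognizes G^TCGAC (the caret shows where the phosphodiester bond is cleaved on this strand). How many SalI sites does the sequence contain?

3

GTCGAC occurs starting at positions 3, 14, 62.
SalI cuts at 3 sites.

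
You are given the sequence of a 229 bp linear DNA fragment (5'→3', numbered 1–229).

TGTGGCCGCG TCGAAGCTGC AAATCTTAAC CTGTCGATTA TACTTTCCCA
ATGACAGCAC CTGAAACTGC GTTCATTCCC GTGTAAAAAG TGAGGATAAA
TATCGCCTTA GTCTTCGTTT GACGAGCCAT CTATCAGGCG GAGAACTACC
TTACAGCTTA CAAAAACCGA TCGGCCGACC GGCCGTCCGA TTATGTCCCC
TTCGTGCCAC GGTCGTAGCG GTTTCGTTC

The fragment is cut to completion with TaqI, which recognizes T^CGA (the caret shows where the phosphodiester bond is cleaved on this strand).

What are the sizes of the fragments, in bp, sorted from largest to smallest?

195, 23, 11 bp

TaqI sites (TCGA) start at positions 11, 34.
TaqI cuts after the first base of each site, so after positions 11, 34.
Linear molecule, 2 cuts → 3 fragments:
  1–11 → 11 bp
  12–34 → 23 bp
  35–229 → 195 bp
Sorted largest to smallest: 195, 23, 11 bp.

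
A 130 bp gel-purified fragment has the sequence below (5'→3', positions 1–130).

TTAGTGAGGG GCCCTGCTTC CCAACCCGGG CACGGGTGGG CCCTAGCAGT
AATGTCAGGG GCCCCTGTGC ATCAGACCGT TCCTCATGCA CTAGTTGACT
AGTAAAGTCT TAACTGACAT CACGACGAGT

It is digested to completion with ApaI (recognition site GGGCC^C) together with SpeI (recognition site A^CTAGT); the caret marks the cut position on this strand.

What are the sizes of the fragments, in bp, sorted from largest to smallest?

ApaI sites (GGGCCC) start at positions 9, 38, 59.
ApaI cuts after base 5 of each site (before the last base), so after positions 13, 42, 63.
SpeI sites (ACTAGT) start at positions 90, 98.
SpeI cuts after the first base of each site, so after positions 90, 98.
Combined cut positions: 13, 42, 63, 90, 98.
Linear molecule, 5 cuts → 6 fragments:
  1–13 → 13 bp
  14–42 → 29 bp
  43–63 → 21 bp
  64–90 → 27 bp
  91–98 → 8 bp
  99–130 → 32 bp
Sorted largest to smallest: 32, 29, 27, 21, 13, 8 bp.

32, 29, 27, 21, 13, 8 bp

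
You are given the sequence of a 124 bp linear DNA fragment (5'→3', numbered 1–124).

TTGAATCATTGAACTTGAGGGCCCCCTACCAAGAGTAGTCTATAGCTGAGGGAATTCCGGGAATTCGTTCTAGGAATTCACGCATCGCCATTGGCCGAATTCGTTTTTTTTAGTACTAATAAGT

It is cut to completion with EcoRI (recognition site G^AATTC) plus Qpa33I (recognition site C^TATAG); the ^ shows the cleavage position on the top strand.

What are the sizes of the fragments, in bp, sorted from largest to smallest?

EcoRI sites (GAATTC) start at positions 52, 61, 74, 97.
EcoRI cuts after the first base of each site, so after positions 52, 61, 74, 97.
The Qpa33I site (CTATAG) starts at position 40.
Qpa33I cuts after the first base of each site, so after position 40.
Combined cut positions: 40, 52, 61, 74, 97.
Linear molecule, 5 cuts → 6 fragments:
  1–40 → 40 bp
  41–52 → 12 bp
  53–61 → 9 bp
  62–74 → 13 bp
  75–97 → 23 bp
  98–124 → 27 bp
Sorted largest to smallest: 40, 27, 23, 13, 12, 9 bp.

40, 27, 23, 13, 12, 9 bp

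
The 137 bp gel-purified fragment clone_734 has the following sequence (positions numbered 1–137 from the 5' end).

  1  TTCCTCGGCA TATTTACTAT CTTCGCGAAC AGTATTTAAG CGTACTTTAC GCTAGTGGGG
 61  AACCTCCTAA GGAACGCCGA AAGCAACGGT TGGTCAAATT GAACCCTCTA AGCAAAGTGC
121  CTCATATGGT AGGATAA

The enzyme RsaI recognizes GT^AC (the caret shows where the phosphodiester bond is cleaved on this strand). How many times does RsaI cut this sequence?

1

GTAC occurs starting at position 42.
RsaI cuts at 1 site.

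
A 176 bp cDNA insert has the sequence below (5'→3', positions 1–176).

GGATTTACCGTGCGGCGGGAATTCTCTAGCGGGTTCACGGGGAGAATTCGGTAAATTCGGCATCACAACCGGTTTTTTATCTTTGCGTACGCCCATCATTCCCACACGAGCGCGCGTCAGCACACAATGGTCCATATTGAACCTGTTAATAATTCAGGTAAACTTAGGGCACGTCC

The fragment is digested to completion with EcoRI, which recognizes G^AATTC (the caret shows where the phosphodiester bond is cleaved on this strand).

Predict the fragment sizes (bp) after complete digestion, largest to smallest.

EcoRI sites (GAATTC) start at positions 19, 44.
EcoRI cuts after the first base of each site, so after positions 19, 44.
Linear molecule, 2 cuts → 3 fragments:
  1–19 → 19 bp
  20–44 → 25 bp
  45–176 → 132 bp
Sorted largest to smallest: 132, 25, 19 bp.

132, 25, 19 bp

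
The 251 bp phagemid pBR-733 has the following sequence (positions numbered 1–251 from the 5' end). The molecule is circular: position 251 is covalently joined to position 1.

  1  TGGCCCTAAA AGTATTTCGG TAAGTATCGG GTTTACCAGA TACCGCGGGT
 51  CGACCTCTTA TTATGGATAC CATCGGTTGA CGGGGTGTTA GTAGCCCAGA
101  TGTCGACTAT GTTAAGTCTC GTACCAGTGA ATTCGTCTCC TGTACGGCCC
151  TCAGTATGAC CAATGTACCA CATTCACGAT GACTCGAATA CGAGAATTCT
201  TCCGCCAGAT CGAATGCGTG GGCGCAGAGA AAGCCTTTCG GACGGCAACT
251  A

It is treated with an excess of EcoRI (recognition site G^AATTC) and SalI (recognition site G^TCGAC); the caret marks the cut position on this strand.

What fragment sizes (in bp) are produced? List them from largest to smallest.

106, 65, 53, 27 bp

EcoRI sites (GAATTC) start at positions 129, 194.
EcoRI cuts after the first base of each site, so after positions 129, 194.
SalI sites (GTCGAC) start at positions 49, 102.
SalI cuts after the first base of each site, so after positions 49, 102.
Combined cut positions: 49, 102, 129, 194.
Circular molecule, 4 cuts → 4 fragments:
  50–102 → 53 bp
  103–129 → 27 bp
  130–194 → 65 bp
  195–251 then 1–49 → 57 + 49 = 106 bp
Sorted largest to smallest: 106, 65, 53, 27 bp.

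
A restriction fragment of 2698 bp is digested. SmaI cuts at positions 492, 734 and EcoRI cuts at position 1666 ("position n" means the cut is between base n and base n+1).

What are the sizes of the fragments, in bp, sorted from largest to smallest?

Combined cut positions (sorted): 492, 734, 1666.
Linear molecule, 3 cuts → 4 fragments:
  492 − 0 = 492 bp
  734 − 492 = 242 bp
  1666 − 734 = 932 bp
  2698 − 1666 = 1032 bp
Sorted largest to smallest: 1032, 932, 492, 242 bp.

1032, 932, 492, 242 bp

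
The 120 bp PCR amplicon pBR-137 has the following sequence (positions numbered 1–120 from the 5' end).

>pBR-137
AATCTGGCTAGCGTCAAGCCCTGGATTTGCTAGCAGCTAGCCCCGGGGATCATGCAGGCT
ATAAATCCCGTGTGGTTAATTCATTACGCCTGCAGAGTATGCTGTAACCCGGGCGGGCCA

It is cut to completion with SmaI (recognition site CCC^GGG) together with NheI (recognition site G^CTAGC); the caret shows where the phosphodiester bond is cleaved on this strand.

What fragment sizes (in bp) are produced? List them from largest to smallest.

SmaI sites (CCCGGG) start at positions 42, 108.
SmaI cuts after base 3 of each site, so after positions 44, 110.
NheI sites (GCTAGC) start at positions 7, 29, 36.
NheI cuts after the first base of each site, so after positions 7, 29, 36.
Combined cut positions: 7, 29, 36, 44, 110.
Linear molecule, 5 cuts → 6 fragments:
  1–7 → 7 bp
  8–29 → 22 bp
  30–36 → 7 bp
  37–44 → 8 bp
  45–110 → 66 bp
  111–120 → 10 bp
Sorted largest to smallest: 66, 22, 10, 8, 7, 7 bp.

66, 22, 10, 8, 7, 7 bp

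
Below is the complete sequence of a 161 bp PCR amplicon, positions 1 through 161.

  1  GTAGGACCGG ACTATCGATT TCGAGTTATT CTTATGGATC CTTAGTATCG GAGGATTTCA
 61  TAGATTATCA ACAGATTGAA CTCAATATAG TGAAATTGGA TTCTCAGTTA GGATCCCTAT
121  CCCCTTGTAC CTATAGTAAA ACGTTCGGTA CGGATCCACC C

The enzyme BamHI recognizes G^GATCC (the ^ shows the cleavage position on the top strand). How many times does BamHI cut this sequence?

3

GGATCC occurs starting at positions 36, 111, 152.
BamHI cuts at 3 sites.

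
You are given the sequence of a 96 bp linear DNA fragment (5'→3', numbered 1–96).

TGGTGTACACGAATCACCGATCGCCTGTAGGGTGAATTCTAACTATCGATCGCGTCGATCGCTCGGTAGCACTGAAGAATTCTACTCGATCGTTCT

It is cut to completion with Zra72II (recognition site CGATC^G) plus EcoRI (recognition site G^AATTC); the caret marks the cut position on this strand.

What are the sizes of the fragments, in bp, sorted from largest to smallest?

Zra72II sites (CGATCG) start at positions 18, 47, 56, 87.
Zra72II cuts after base 5 of each site (before the last base), so after positions 22, 51, 60, 91.
EcoRI sites (GAATTC) start at positions 34, 77.
EcoRI cuts after the first base of each site, so after positions 34, 77.
Combined cut positions: 22, 34, 51, 60, 77, 91.
Linear molecule, 6 cuts → 7 fragments:
  1–22 → 22 bp
  23–34 → 12 bp
  35–51 → 17 bp
  52–60 → 9 bp
  61–77 → 17 bp
  78–91 → 14 bp
  92–96 → 5 bp
Sorted largest to smallest: 22, 17, 17, 14, 12, 9, 5 bp.

22, 17, 17, 14, 12, 9, 5 bp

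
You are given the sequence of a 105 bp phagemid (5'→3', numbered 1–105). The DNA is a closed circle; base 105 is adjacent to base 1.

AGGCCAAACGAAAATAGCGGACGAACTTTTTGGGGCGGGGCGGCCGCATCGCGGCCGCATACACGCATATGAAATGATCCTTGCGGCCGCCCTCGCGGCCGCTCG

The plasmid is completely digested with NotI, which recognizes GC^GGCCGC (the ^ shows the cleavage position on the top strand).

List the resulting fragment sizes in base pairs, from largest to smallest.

NotI sites (GCGGCCGC) start at positions 40, 51, 83, 95.
NotI cuts after base 2 of each site, so after positions 41, 52, 84, 96.
Circular molecule, 4 cuts → 4 fragments:
  42–52 → 11 bp
  53–84 → 32 bp
  85–96 → 12 bp
  97–105 then 1–41 → 9 + 41 = 50 bp
Sorted largest to smallest: 50, 32, 12, 11 bp.

50, 32, 12, 11 bp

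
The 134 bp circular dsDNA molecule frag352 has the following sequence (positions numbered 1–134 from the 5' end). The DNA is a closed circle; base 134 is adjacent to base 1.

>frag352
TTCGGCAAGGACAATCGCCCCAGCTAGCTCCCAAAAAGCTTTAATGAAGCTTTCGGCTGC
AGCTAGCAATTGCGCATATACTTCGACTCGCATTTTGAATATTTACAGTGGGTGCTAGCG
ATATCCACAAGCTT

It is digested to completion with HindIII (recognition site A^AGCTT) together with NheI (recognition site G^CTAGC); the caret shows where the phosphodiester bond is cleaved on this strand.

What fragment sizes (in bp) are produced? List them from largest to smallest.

52, 28, 15, 15, 13, 11 bp

HindIII sites (AAGCTT) start at positions 36, 47, 129.
HindIII cuts after the first base of each site, so after positions 36, 47, 129.
NheI sites (GCTAGC) start at positions 23, 62, 114.
NheI cuts after the first base of each site, so after positions 23, 62, 114.
Combined cut positions: 23, 36, 47, 62, 114, 129.
Circular molecule, 6 cuts → 6 fragments:
  24–36 → 13 bp
  37–47 → 11 bp
  48–62 → 15 bp
  63–114 → 52 bp
  115–129 → 15 bp
  130–134 then 1–23 → 5 + 23 = 28 bp
Sorted largest to smallest: 52, 28, 15, 15, 13, 11 bp.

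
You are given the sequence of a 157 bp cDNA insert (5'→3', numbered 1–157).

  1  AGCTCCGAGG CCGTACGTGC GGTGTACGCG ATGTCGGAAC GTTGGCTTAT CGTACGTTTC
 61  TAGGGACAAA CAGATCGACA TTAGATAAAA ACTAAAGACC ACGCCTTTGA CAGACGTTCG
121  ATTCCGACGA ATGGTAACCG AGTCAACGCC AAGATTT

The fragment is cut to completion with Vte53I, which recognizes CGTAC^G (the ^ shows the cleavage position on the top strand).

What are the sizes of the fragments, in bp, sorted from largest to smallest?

Vte53I sites (CGTACG) start at positions 12, 51.
Vte53I cuts after base 5 of each site (before the last base), so after positions 16, 55.
Linear molecule, 2 cuts → 3 fragments:
  1–16 → 16 bp
  17–55 → 39 bp
  56–157 → 102 bp
Sorted largest to smallest: 102, 39, 16 bp.

102, 39, 16 bp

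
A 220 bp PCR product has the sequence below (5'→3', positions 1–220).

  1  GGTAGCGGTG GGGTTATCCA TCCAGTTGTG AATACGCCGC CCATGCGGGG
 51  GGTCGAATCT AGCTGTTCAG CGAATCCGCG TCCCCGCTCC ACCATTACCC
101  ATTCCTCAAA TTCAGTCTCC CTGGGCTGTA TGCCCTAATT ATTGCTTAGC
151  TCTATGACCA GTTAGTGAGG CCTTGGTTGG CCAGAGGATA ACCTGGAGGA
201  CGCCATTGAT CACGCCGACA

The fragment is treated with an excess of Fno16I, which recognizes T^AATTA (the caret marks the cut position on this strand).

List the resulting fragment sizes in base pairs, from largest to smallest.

136, 84 bp

The Fno16I site (TAATTA) starts at position 136.
Fno16I cuts after the first base of each site, so after position 136.
Linear molecule, 1 cut → 2 fragments:
  1–136 → 136 bp
  137–220 → 84 bp
Sorted largest to smallest: 136, 84 bp.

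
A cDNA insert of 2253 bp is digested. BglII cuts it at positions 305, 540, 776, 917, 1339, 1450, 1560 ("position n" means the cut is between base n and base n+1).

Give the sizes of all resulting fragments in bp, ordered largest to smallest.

Linear molecule, 7 cuts → 8 fragments:
  305 − 0 = 305 bp
  540 − 305 = 235 bp
  776 − 540 = 236 bp
  917 − 776 = 141 bp
  1339 − 917 = 422 bp
  1450 − 1339 = 111 bp
  1560 − 1450 = 110 bp
  2253 − 1560 = 693 bp
Sorted largest to smallest: 693, 422, 305, 236, 235, 141, 111, 110 bp.

693, 422, 305, 236, 235, 141, 111, 110 bp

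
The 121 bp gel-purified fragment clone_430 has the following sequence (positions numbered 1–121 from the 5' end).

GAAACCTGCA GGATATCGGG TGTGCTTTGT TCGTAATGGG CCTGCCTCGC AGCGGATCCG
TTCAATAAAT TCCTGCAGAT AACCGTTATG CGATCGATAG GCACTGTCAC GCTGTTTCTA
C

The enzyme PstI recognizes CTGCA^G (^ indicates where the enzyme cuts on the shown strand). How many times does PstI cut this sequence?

CTGCAG occurs starting at positions 6, 73.
PstI cuts at 2 sites.

2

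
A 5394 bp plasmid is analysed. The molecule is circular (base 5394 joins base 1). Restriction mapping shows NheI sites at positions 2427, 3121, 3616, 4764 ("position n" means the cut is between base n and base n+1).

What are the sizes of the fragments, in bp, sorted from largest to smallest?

3057, 1148, 694, 495 bp

Circular molecule, 4 cuts → 4 fragments:
  3121 − 2427 = 694 bp
  3616 − 3121 = 495 bp
  4764 − 3616 = 1148 bp
  wrap: 5394 − 4764 + 2427 = 3057 bp
Sorted largest to smallest: 3057, 1148, 694, 495 bp.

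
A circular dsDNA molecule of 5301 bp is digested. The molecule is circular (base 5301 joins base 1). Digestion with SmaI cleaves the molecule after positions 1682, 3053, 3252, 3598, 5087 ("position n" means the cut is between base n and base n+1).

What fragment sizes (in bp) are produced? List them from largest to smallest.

1896, 1489, 1371, 346, 199 bp

Circular molecule, 5 cuts → 5 fragments:
  3053 − 1682 = 1371 bp
  3252 − 3053 = 199 bp
  3598 − 3252 = 346 bp
  5087 − 3598 = 1489 bp
  wrap: 5301 − 5087 + 1682 = 1896 bp
Sorted largest to smallest: 1896, 1489, 1371, 346, 199 bp.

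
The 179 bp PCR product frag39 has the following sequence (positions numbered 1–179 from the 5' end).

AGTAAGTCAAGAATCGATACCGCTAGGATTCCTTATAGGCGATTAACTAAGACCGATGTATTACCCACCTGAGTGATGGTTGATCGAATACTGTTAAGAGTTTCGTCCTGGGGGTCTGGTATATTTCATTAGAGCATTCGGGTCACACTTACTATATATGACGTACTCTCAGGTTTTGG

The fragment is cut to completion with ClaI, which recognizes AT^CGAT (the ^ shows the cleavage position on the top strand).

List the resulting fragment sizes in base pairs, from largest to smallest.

165, 14 bp

The ClaI site (ATCGAT) starts at position 13.
ClaI cuts after base 2 of each site, so after position 14.
Linear molecule, 1 cut → 2 fragments:
  1–14 → 14 bp
  15–179 → 165 bp
Sorted largest to smallest: 165, 14 bp.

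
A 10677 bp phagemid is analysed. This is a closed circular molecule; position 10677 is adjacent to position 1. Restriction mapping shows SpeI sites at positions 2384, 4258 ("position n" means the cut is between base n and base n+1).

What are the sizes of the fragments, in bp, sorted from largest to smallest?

Circular molecule, 2 cuts → 2 fragments:
  4258 − 2384 = 1874 bp
  wrap: 10677 − 4258 + 2384 = 8803 bp
Sorted largest to smallest: 8803, 1874 bp.

8803, 1874 bp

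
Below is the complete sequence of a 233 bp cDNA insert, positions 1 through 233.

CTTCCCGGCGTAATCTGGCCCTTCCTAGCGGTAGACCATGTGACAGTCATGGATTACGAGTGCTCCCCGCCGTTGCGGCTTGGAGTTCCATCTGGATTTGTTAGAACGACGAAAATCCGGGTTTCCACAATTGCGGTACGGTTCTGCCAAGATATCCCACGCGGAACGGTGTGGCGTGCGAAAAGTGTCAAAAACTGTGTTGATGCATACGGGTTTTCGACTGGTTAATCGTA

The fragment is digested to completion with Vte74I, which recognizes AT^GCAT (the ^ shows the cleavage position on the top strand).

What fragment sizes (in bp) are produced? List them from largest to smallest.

The Vte74I site (ATGCAT) starts at position 203.
Vte74I cuts after base 2 of each site, so after position 204.
Linear molecule, 1 cut → 2 fragments:
  1–204 → 204 bp
  205–233 → 29 bp
Sorted largest to smallest: 204, 29 bp.

204, 29 bp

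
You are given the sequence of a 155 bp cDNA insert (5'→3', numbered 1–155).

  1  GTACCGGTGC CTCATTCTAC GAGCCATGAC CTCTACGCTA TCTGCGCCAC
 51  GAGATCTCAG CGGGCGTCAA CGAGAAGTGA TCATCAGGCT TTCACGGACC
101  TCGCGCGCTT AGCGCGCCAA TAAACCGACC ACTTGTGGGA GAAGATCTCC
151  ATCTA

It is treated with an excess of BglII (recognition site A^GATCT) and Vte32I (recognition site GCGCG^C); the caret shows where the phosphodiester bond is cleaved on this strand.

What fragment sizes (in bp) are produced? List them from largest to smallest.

55, 52, 27, 12, 9 bp

BglII sites (AGATCT) start at positions 52, 143.
BglII cuts after the first base of each site, so after positions 52, 143.
Vte32I sites (GCGCGC) start at positions 103, 112.
Vte32I cuts after base 5 of each site (before the last base), so after positions 107, 116.
Combined cut positions: 52, 107, 116, 143.
Linear molecule, 4 cuts → 5 fragments:
  1–52 → 52 bp
  53–107 → 55 bp
  108–116 → 9 bp
  117–143 → 27 bp
  144–155 → 12 bp
Sorted largest to smallest: 55, 52, 27, 12, 9 bp.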